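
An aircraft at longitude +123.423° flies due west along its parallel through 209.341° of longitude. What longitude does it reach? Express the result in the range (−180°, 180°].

Start at +123.423°; shift −209.341° → -85.918°.
-85.918° already lies in (−180°, 180°].

-85.918°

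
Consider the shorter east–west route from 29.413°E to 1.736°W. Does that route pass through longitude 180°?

Signed shortest Δλ = ((-1.736 − 29.413 + 180) mod 360) − 180 = -31.149°.
Going west by 31.149° from +29.413° reaches -1.736° without touching 180°.

No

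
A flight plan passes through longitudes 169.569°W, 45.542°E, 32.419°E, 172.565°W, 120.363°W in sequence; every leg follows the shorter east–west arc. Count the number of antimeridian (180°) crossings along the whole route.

2

Leg 1: -169.569° → +45.542°, shortest Δλ = -144.889° (west) — crosses 180°.
Leg 2: +45.542° → +32.419°, shortest Δλ = -13.123° (west) — does not cross 180°.
Leg 3: +32.419° → -172.565°, shortest Δλ = 155.016° (east) — crosses 180°.
Leg 4: -172.565° → -120.363°, shortest Δλ = 52.202° (east) — does not cross 180°.
Total crossings: 2.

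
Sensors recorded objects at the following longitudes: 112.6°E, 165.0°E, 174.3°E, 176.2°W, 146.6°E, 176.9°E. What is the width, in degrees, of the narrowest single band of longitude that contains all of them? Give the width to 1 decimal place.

71.2°

Sort the longitudes: -176.2°, +112.6°, +146.6°, +165.0°, +174.3°, +176.9°.
Eastward gaps between consecutive values (wrapping around): 288.8°, 34.0°, 18.4°, 9.3°, 2.6°, 6.9°.
Largest gap = 288.8° ⇒ minimal covering band is its complement: 360° − 288.8° = 71.2°.
Band runs from +112.6° eastward to -176.2°, crossing the antimeridian.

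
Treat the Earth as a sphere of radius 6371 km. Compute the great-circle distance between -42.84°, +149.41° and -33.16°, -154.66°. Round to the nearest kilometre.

Δλ = -154.66 − 149.41 = -304.07°; wrapped into (−180°, 180°]: 55.93°.
Δφ = -33.16 − -42.84 = 9.68°.
a = sin²(Δφ/2) + cos φ₁ · cos φ₂ · sin²(Δλ/2) = 0.142101.
c = 2·atan2(√a, √(1−a)) = 0.77303 rad → d = 6371·c ≈ 4924.98 km.

4925 km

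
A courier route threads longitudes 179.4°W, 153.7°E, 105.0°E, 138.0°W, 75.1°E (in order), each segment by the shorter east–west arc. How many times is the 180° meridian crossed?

3

Leg 1: -179.4° → +153.7°, shortest Δλ = -26.9° (west) — crosses 180°.
Leg 2: +153.7° → +105.0°, shortest Δλ = -48.7° (west) — does not cross 180°.
Leg 3: +105.0° → -138.0°, shortest Δλ = 117.0° (east) — crosses 180°.
Leg 4: -138.0° → +75.1°, shortest Δλ = -146.9° (west) — crosses 180°.
Total crossings: 3.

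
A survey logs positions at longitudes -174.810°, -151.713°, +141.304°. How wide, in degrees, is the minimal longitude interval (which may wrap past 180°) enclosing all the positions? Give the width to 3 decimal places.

66.983°

Sort the longitudes: -174.810°, -151.713°, +141.304°.
Eastward gaps between consecutive values (wrapping around): 23.097°, 293.017°, 43.886°.
Largest gap = 293.017° ⇒ minimal covering band is its complement: 360° − 293.017° = 66.983°.
Band runs from +141.304° eastward to -151.713°, crossing the antimeridian.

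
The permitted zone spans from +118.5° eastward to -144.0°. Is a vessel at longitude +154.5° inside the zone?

Yes

Band width going east from +118.5° to -144.0°: ((-144.0 − 118.5) mod 360) = 97.5°.
Offset of +154.5° east of the west edge: ((154.5 − 118.5) mod 360) = 36.0°.
36.0° ≤ 97.5° ⇒ inside.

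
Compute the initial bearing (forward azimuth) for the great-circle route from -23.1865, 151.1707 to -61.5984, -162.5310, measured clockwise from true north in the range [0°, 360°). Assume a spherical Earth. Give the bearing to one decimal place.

153.1°

Δλ = -162.5310 − 151.1707 = -313.7017°; wrapped into (−180°, 180°]: 46.2983°.
θ = atan2( sin Δλ · cos φ₂ , cos φ₁ · sin φ₂ − sin φ₁ · cos φ₂ · cos Δλ )
  = atan2(0.34387, -0.67920) = 153.147° → normalised to [0°, 360°): 153.147°.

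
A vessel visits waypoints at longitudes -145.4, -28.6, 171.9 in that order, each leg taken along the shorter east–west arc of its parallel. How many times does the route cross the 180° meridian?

Leg 1: -145.4° → -28.6°, shortest Δλ = 116.8° (east) — does not cross 180°.
Leg 2: -28.6° → +171.9°, shortest Δλ = -159.5° (west) — crosses 180°.
Total crossings: 1.

1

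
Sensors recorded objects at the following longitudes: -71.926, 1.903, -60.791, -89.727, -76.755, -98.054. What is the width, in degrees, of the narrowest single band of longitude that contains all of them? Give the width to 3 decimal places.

Sort the longitudes: -98.054°, -89.727°, -76.755°, -71.926°, -60.791°, +1.903°.
Eastward gaps between consecutive values (wrapping around): 8.327°, 12.972°, 4.829°, 11.135°, 62.694°, 260.043°.
Largest gap = 260.043° ⇒ minimal covering band is its complement: 360° − 260.043° = 99.957°.
Band runs from -98.054° eastward to +1.903°.

99.957°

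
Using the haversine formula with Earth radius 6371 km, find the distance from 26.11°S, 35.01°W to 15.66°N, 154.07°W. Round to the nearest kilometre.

Δλ = -154.07 − -35.01 = -119.06°.
Δφ = 15.66 − -26.11 = 41.77°.
a = sin²(Δφ/2) + cos φ₁ · cos φ₂ · sin²(Δλ/2) = 0.769381.
c = 2·atan2(√a, √(1−a)) = 2.13976 rad → d = 6371·c ≈ 13632.43 km.

13632 km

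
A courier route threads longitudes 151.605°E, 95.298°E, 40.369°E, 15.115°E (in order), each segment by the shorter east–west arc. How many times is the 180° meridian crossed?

0

Leg 1: +151.605° → +95.298°, shortest Δλ = -56.307° (west) — does not cross 180°.
Leg 2: +95.298° → +40.369°, shortest Δλ = -54.929° (west) — does not cross 180°.
Leg 3: +40.369° → +15.115°, shortest Δλ = -25.254° (west) — does not cross 180°.
Total crossings: 0.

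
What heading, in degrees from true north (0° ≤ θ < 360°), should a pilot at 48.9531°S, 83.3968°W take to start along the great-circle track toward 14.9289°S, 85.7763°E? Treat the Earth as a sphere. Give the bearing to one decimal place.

Δλ = 85.7763 − -83.3968 = 169.1731°.
θ = atan2( sin Δλ · cos φ₂ , cos φ₁ · sin φ₂ − sin φ₁ · cos φ₂ · cos Δλ )
  = atan2(0.18150, -0.88492) = 168.409° → normalised to [0°, 360°): 168.409°.

168.4°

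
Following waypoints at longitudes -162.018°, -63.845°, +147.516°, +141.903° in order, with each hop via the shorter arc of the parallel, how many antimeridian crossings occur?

Leg 1: -162.018° → -63.845°, shortest Δλ = 98.173° (east) — does not cross 180°.
Leg 2: -63.845° → +147.516°, shortest Δλ = -148.639° (west) — crosses 180°.
Leg 3: +147.516° → +141.903°, shortest Δλ = -5.613° (west) — does not cross 180°.
Total crossings: 1.

1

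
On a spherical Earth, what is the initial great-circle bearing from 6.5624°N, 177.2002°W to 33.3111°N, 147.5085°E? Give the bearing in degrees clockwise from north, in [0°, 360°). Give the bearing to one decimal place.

Δλ = 147.5085 − -177.2002 = 324.7087°; wrapped into (−180°, 180°]: -35.2913°.
θ = atan2( sin Δλ · cos φ₂ , cos φ₁ · sin φ₂ − sin φ₁ · cos φ₂ · cos Δλ )
  = atan2(-0.48281, 0.46763) = -45.915° → normalised to [0°, 360°): 314.085°.

314.1°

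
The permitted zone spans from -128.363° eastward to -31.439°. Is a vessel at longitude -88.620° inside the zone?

Yes

Band width going east from -128.363° to -31.439°: ((-31.439 − -128.363) mod 360) = 96.924°.
Offset of -88.620° east of the west edge: ((-88.620 − -128.363) mod 360) = 39.743°.
39.743° ≤ 96.924° ⇒ inside.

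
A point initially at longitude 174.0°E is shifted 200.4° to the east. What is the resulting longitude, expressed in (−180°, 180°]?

14.4°E

Start at +174.0°; shift +200.4° → +374.4°.
+374.4° lies outside (−180°, 180°]; subtract 360° → +14.4°.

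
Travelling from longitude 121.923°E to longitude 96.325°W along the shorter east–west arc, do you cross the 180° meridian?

Yes

Naïve |-96.325 − 121.923| = 218.248° > 180°, so the shorter arc goes the other way round — across 180°.
Signed shortest Δλ = ((-96.325 − 121.923 + 180) mod 360) − 180 = 141.752°.
Going east by 141.752° from +121.923° passes through 180° before reaching -96.325°.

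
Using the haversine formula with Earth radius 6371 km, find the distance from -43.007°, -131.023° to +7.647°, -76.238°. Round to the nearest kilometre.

Δλ = -76.238 − -131.023 = 54.785°.
Δφ = 7.647 − -43.007 = 50.654°.
a = sin²(Δφ/2) + cos φ₁ · cos φ₂ · sin²(Δλ/2) = 0.336415.
c = 2·atan2(√a, √(1−a)) = 1.23749 rad → d = 6371·c ≈ 7884.05 km.

7884 km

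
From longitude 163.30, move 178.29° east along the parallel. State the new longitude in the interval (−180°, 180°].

-18.41°

Start at +163.30°; shift +178.29° → +341.59°.
+341.59° lies outside (−180°, 180°]; subtract 360° → -18.41°.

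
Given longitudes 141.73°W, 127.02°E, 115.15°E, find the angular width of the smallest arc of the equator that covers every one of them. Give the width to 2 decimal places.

Sort the longitudes: -141.73°, +115.15°, +127.02°.
Eastward gaps between consecutive values (wrapping around): 256.88°, 11.87°, 91.25°.
Largest gap = 256.88° ⇒ minimal covering band is its complement: 360° − 256.88° = 103.12°.
Band runs from +115.15° eastward to -141.73°, crossing the antimeridian.

103.12°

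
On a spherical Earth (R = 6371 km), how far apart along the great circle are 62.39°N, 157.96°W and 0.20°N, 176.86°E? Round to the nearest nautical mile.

3903 nmi

Δλ = 176.86 − -157.96 = 334.82°; wrapped into (−180°, 180°]: -25.18°.
Δφ = 0.20 − 62.39 = -62.19°.
a = sin²(Δφ/2) + cos φ₁ · cos φ₂ · sin²(Δλ/2) = 0.288749.
c = 2·atan2(√a, √(1−a)) = 1.13459 rad → d = 6371·c ≈ 7228.49 km ≈ 3903.07 nmi.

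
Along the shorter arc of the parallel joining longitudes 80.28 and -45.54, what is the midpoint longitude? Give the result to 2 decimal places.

+17.37°

Signed shortest Δλ from +80.28° to -45.54° is -125.82°.
Midpoint longitude = +80.28° + (-125.82°)/2 = +80.28° − 62.91° = +17.37°.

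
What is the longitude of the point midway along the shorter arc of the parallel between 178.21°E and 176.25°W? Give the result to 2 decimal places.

179.02°W

Signed shortest Δλ from +178.21° to -176.25° is +5.54°.
Midpoint longitude = +178.21° + (+5.54°)/2 = +178.21° + 2.77° = +180.98°.
Normalise into (−180°, 180°]: -179.02°.
(The naïve average (+178.21 + -176.25)/2 = 0.98° is on the wrong side of the globe.)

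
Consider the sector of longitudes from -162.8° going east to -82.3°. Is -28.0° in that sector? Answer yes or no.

Band width going east from -162.8° to -82.3°: ((-82.3 − -162.8) mod 360) = 80.5°.
Offset of -28.0° east of the west edge: ((-28.0 − -162.8) mod 360) = 134.8°.
134.8° > 80.5° ⇒ outside.

No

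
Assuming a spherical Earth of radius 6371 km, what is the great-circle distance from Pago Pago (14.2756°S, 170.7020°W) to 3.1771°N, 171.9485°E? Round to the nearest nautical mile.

Δλ = 171.9485 − -170.7020 = 342.6505°; wrapped into (−180°, 180°]: -17.3495°.
Δφ = 3.1771 − -14.2756 = 17.4527°.
a = sin²(Δφ/2) + cos φ₁ · cos φ₂ · sin²(Δλ/2) = 0.045029.
c = 2·atan2(√a, √(1−a)) = 0.42765 rad → d = 6371·c ≈ 2724.59 km ≈ 1471.16 nmi.

1471 nmi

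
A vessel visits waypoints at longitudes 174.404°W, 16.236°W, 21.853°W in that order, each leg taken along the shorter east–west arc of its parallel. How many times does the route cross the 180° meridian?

0

Leg 1: -174.404° → -16.236°, shortest Δλ = 158.168° (east) — does not cross 180°.
Leg 2: -16.236° → -21.853°, shortest Δλ = -5.617° (west) — does not cross 180°.
Total crossings: 0.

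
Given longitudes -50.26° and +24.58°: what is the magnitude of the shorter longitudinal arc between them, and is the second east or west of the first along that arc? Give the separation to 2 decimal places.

Raw difference: 24.58 − -50.26 = 74.84°.
Normalise into (−180°, 180°]: 74.84° stays 74.84°.
Positive ⇒ the second point lies to the east; separation 74.84°.

74.84° east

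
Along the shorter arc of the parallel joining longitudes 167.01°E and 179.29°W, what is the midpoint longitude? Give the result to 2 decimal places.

Signed shortest Δλ from +167.01° to -179.29° is +13.70°.
Midpoint longitude = +167.01° + (+13.70°)/2 = +167.01° + 6.85° = +173.86°.
(The naïve average (+167.01 + -179.29)/2 = -6.14° is on the wrong side of the globe.)

173.86°E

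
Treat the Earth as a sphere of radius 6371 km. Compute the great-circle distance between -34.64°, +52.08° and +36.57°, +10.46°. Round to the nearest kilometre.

Δλ = 10.46 − 52.08 = -41.62°.
Δφ = 36.57 − -34.64 = 71.21°.
a = sin²(Δφ/2) + cos φ₁ · cos φ₂ · sin²(Δλ/2) = 0.422350.
c = 2·atan2(√a, √(1−a)) = 1.41486 rad → d = 6371·c ≈ 9014.10 km.

9014 km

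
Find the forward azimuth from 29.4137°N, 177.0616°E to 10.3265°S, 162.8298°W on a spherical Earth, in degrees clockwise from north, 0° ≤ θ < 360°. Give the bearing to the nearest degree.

Δλ = -162.8298 − 177.0616 = -339.8914°; wrapped into (−180°, 180°]: 20.1086°.
θ = atan2( sin Δλ · cos φ₂ , cos φ₁ · sin φ₂ − sin φ₁ · cos φ₂ · cos Δλ )
  = atan2(0.33823, -0.60986) = 150.987° → normalised to [0°, 360°): 150.987°.

151°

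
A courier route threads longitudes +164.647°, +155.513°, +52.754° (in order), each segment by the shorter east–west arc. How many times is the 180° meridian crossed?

Leg 1: +164.647° → +155.513°, shortest Δλ = -9.134° (west) — does not cross 180°.
Leg 2: +155.513° → +52.754°, shortest Δλ = -102.759° (west) — does not cross 180°.
Total crossings: 0.

0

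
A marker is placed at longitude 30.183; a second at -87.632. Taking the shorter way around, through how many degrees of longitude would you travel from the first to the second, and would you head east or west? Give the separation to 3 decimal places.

117.815° west

Raw difference: -87.632 − 30.183 = -117.815°.
Normalise into (−180°, 180°]: -117.815° stays -117.815°.
Negative ⇒ the second point lies to the west; separation 117.815°.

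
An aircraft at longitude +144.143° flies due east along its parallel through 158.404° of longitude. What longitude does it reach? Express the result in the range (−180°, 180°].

-57.453°

Start at +144.143°; shift +158.404° → +302.547°.
+302.547° lies outside (−180°, 180°]; subtract 360° → -57.453°.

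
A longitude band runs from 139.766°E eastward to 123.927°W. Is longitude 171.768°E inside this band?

Band width going east from +139.766° to -123.927°: ((-123.927 − 139.766) mod 360) = 96.307°.
Offset of +171.768° east of the west edge: ((171.768 − 139.766) mod 360) = 32.002°.
32.002° ≤ 96.307° ⇒ inside.

Yes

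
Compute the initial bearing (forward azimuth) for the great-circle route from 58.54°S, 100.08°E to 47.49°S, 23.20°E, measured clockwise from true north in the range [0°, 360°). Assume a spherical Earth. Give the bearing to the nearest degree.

249°

Δλ = 23.20 − 100.08 = -76.88°.
θ = atan2( sin Δλ · cos φ₂ , cos φ₁ · sin φ₂ − sin φ₁ · cos φ₂ · cos Δλ )
  = atan2(-0.65808, -0.25389) = -111.097° → normalised to [0°, 360°): 248.903°.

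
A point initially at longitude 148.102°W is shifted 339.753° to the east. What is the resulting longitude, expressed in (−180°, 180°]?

Start at -148.102°; shift +339.753° → +191.651°.
+191.651° lies outside (−180°, 180°]; subtract 360° → -168.349°.

168.349°W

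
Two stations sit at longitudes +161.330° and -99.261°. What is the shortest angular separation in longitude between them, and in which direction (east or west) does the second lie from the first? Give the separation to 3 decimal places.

99.409° east

Raw difference: -99.261 − 161.330 = -260.591°.
Normalise into (−180°, 180°]: -260.591° + 360° = 99.409°.
Positive ⇒ the second point lies to the east; separation 99.409°.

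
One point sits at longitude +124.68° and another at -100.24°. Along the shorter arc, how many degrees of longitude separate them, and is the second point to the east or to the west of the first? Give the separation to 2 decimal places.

135.08° east

Raw difference: -100.24 − 124.68 = -224.92°.
Normalise into (−180°, 180°]: -224.92° + 360° = 135.08°.
Positive ⇒ the second point lies to the east; separation 135.08°.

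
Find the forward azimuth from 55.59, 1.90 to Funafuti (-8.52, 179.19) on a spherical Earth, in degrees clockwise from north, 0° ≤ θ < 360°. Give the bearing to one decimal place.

3.7°

Δλ = 179.19 − 1.90 = 177.29°.
θ = atan2( sin Δλ · cos φ₂ , cos φ₁ · sin φ₂ − sin φ₁ · cos φ₂ · cos Δλ )
  = atan2(0.04676, 0.73127) = 3.659° → normalised to [0°, 360°): 3.659°.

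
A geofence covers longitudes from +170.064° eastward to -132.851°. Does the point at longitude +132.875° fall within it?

No

Band width going east from +170.064° to -132.851°: ((-132.851 − 170.064) mod 360) = 57.085°.
Offset of +132.875° east of the west edge: ((132.875 − 170.064) mod 360) = 322.811°.
322.811° > 57.085° ⇒ outside.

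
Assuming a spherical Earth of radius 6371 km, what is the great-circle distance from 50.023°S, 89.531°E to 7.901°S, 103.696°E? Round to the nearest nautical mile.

Δλ = 103.696 − 89.531 = 14.165°.
Δφ = -7.901 − -50.023 = 42.122°.
a = sin²(Δφ/2) + cos φ₁ · cos φ₂ · sin²(Δλ/2) = 0.138815.
c = 2·atan2(√a, √(1−a)) = 0.76357 rad → d = 6371·c ≈ 4864.73 km ≈ 2626.74 nmi.

2627 nmi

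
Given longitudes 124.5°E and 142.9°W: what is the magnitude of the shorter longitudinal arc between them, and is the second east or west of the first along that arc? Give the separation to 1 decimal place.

Raw difference: -142.9 − 124.5 = -267.4°.
Normalise into (−180°, 180°]: -267.4° + 360° = 92.6°.
Positive ⇒ the second point lies to the east; separation 92.6°.

92.6° east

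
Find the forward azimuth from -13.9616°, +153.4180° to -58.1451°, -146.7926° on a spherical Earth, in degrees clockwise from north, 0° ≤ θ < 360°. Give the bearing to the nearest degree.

149°

Δλ = -146.7926 − 153.4180 = -300.2106°; wrapped into (−180°, 180°]: 59.7894°.
θ = atan2( sin Δλ · cos φ₂ , cos φ₁ · sin φ₂ − sin φ₁ · cos φ₂ · cos Δλ )
  = atan2(0.45609, -0.76022) = 149.039° → normalised to [0°, 360°): 149.039°.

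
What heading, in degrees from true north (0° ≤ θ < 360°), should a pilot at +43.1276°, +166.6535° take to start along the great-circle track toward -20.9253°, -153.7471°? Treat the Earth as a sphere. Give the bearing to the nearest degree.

142°

Δλ = -153.7471 − 166.6535 = -320.4006°; wrapped into (−180°, 180°]: 39.5994°.
θ = atan2( sin Δλ · cos φ₂ , cos φ₁ · sin φ₂ − sin φ₁ · cos φ₂ · cos Δλ )
  = atan2(0.59538, -0.75267) = 141.655° → normalised to [0°, 360°): 141.655°.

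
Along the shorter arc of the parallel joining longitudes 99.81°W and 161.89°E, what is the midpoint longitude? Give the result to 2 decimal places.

Signed shortest Δλ from -99.81° to +161.89° is -98.30°.
Midpoint longitude = -99.81° + (-98.30°)/2 = -99.81° − 49.15° = -148.96°.
(The naïve average (-99.81 + +161.89)/2 = 31.04° is on the wrong side of the globe.)

148.96°W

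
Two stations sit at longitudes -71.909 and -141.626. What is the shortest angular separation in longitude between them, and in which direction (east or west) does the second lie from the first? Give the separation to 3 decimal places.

Raw difference: -141.626 − -71.909 = -69.717°.
Normalise into (−180°, 180°]: -69.717° stays -69.717°.
Negative ⇒ the second point lies to the west; separation 69.717°.

69.717° west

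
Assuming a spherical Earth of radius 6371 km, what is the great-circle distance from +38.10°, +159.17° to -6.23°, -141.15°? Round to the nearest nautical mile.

Δλ = -141.15 − 159.17 = -300.32°; wrapped into (−180°, 180°]: 59.68°.
Δφ = -6.23 − 38.10 = -44.33°.
a = sin²(Δφ/2) + cos φ₁ · cos φ₂ · sin²(Δλ/2) = 0.336020.
c = 2·atan2(√a, √(1−a)) = 1.23665 rad → d = 6371·c ≈ 7878.71 km ≈ 4254.16 nmi.

4254 nmi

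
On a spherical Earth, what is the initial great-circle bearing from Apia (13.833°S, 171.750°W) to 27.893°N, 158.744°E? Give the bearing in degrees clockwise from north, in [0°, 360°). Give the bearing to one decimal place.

Δλ = 158.744 − -171.750 = 330.494°; wrapped into (−180°, 180°]: -29.506°.
θ = atan2( sin Δλ · cos φ₂ , cos φ₁ · sin φ₂ − sin φ₁ · cos φ₂ · cos Δλ )
  = atan2(-0.43530, 0.63816) = -34.298° → normalised to [0°, 360°): 325.702°.

325.7°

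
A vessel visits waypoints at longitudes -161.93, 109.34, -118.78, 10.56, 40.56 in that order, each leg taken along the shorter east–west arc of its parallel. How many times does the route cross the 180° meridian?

Leg 1: -161.93° → +109.34°, shortest Δλ = -88.73° (west) — crosses 180°.
Leg 2: +109.34° → -118.78°, shortest Δλ = 131.88° (east) — crosses 180°.
Leg 3: -118.78° → +10.56°, shortest Δλ = 129.34° (east) — does not cross 180°.
Leg 4: +10.56° → +40.56°, shortest Δλ = 30.0° (east) — does not cross 180°.
Total crossings: 2.

2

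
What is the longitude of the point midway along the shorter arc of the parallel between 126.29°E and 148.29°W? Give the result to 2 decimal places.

Signed shortest Δλ from +126.29° to -148.29° is +85.42°.
Midpoint longitude = +126.29° + (+85.42°)/2 = +126.29° + 42.71° = +169.00°.
(The naïve average (+126.29 + -148.29)/2 = -11.0° is on the wrong side of the globe.)

169.00°E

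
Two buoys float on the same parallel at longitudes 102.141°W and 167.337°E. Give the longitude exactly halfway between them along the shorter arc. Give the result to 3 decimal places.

Signed shortest Δλ from -102.141° to +167.337° is -90.522°.
Midpoint longitude = -102.141° + (-90.522°)/2 = -102.141° − 45.261° = -147.402°.
(The naïve average (-102.141 + +167.337)/2 = 32.598° is on the wrong side of the globe.)

147.402°W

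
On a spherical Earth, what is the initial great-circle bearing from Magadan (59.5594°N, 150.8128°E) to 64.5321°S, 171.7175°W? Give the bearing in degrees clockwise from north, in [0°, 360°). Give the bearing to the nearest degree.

Δλ = -171.7175 − 150.8128 = -322.5303°; wrapped into (−180°, 180°]: 37.4697°.
θ = atan2( sin Δλ · cos φ₂ , cos φ₁ · sin φ₂ − sin φ₁ · cos φ₂ · cos Δλ )
  = atan2(0.26159, -0.75165) = 160.811° → normalised to [0°, 360°): 160.811°.

161°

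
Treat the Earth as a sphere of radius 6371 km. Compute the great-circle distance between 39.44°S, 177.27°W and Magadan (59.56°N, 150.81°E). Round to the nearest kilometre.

11392 km

Δλ = 150.81 − -177.27 = 328.08°; wrapped into (−180°, 180°]: -31.92°.
Δφ = 59.56 − -39.44 = 99.00°.
a = sin²(Δφ/2) + cos φ₁ · cos φ₂ · sin²(Δλ/2) = 0.607800.
c = 2·atan2(√a, √(1−a)) = 1.78810 rad → d = 6371·c ≈ 11392.00 km.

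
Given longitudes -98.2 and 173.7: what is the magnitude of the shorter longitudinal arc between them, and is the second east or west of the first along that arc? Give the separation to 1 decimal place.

88.1° west

Raw difference: 173.7 − -98.2 = 271.9°.
Normalise into (−180°, 180°]: 271.9° − 360° = -88.1°.
Negative ⇒ the second point lies to the west; separation 88.1°.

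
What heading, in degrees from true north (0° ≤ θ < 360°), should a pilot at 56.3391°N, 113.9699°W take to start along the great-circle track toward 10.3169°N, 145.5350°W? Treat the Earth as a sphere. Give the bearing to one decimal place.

220.7°

Δλ = -145.5350 − -113.9699 = -31.5651°.
θ = atan2( sin Δλ · cos φ₂ , cos φ₁ · sin φ₂ − sin φ₁ · cos φ₂ · cos Δλ )
  = atan2(-0.51500, -0.59845) = -139.286° → normalised to [0°, 360°): 220.714°.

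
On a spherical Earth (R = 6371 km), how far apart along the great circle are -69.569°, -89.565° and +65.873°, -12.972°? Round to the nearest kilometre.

16157 km

Δλ = -12.972 − -89.565 = 76.593°.
Δφ = 65.873 − -69.569 = 135.442°.
a = sin²(Δφ/2) + cos φ₁ · cos φ₂ · sin²(Δλ/2) = 0.911073.
c = 2·atan2(√a, √(1−a)) = 2.53597 rad → d = 6371·c ≈ 16156.64 km.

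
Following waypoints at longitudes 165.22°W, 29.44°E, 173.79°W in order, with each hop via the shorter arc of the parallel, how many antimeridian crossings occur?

2

Leg 1: -165.22° → +29.44°, shortest Δλ = -165.34° (west) — crosses 180°.
Leg 2: +29.44° → -173.79°, shortest Δλ = 156.77° (east) — crosses 180°.
Total crossings: 2.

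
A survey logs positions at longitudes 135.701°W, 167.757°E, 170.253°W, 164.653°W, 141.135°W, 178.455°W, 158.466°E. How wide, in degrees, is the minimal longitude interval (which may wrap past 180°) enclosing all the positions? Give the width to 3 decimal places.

Sort the longitudes: -178.455°, -170.253°, -164.653°, -141.135°, -135.701°, +158.466°, +167.757°.
Eastward gaps between consecutive values (wrapping around): 8.202°, 5.600°, 23.518°, 5.434°, 294.167°, 9.291°, 13.788°.
Largest gap = 294.167° ⇒ minimal covering band is its complement: 360° − 294.167° = 65.833°.
Band runs from +158.466° eastward to -135.701°, crossing the antimeridian.

65.833°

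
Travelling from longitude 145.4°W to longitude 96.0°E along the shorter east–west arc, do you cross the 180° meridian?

Yes

Naïve |96.0 − -145.4| = 241.4° > 180°, so the shorter arc goes the other way round — across 180°.
Signed shortest Δλ = ((96.0 − -145.4 + 180) mod 360) − 180 = -118.6°.
Going west by 118.6° from -145.4° passes through 180° before reaching +96.0°.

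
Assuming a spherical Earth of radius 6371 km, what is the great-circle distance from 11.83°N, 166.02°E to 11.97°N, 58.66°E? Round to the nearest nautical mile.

Δλ = 58.66 − 166.02 = -107.36°.
Δφ = 11.97 − 11.83 = 0.14°.
a = sin²(Δφ/2) + cos φ₁ · cos φ₂ · sin²(Δλ/2) = 0.621584.
c = 2·atan2(√a, √(1−a)) = 1.81643 rad → d = 6371·c ≈ 11572.46 km ≈ 6248.63 nmi.

6249 nmi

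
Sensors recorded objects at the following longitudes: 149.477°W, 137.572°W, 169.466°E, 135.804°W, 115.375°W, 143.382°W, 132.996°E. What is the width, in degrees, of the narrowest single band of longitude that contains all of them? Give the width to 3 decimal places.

Sort the longitudes: -149.477°, -143.382°, -137.572°, -135.804°, -115.375°, +132.996°, +169.466°.
Eastward gaps between consecutive values (wrapping around): 6.095°, 5.810°, 1.768°, 20.429°, 248.371°, 36.470°, 41.057°.
Largest gap = 248.371° ⇒ minimal covering band is its complement: 360° − 248.371° = 111.629°.
Band runs from +132.996° eastward to -115.375°, crossing the antimeridian.

111.629°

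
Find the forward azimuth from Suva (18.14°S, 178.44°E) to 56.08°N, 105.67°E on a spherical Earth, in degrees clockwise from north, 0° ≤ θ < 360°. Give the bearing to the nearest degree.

Δλ = 105.67 − 178.44 = -72.77°.
θ = atan2( sin Δλ · cos φ₂ , cos φ₁ · sin φ₂ − sin φ₁ · cos φ₂ · cos Δλ )
  = atan2(-0.53299, 0.84004) = -32.395° → normalised to [0°, 360°): 327.605°.

328°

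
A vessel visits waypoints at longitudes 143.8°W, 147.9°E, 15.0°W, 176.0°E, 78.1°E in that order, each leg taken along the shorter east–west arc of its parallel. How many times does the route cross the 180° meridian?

Leg 1: -143.8° → +147.9°, shortest Δλ = -68.3° (west) — crosses 180°.
Leg 2: +147.9° → -15.0°, shortest Δλ = -162.9° (west) — does not cross 180°.
Leg 3: -15.0° → +176.0°, shortest Δλ = -169.0° (west) — crosses 180°.
Leg 4: +176.0° → +78.1°, shortest Δλ = -97.9° (west) — does not cross 180°.
Total crossings: 2.

2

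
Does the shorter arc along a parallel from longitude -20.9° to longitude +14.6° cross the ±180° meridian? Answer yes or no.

No

Signed shortest Δλ = ((14.6 − -20.9 + 180) mod 360) − 180 = 35.5°.
Going east by 35.5° from -20.9° reaches +14.6° without touching 180°.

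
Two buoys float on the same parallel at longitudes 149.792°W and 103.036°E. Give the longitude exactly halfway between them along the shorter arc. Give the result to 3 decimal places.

Signed shortest Δλ from -149.792° to +103.036° is -107.172°.
Midpoint longitude = -149.792° + (-107.172°)/2 = -149.792° − 53.586° = -203.378°.
Normalise into (−180°, 180°]: +156.622°.
(The naïve average (-149.792 + +103.036)/2 = -23.378° is on the wrong side of the globe.)

156.622°E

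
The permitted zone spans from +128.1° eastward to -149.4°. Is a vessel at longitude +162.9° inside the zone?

Yes

Band width going east from +128.1° to -149.4°: ((-149.4 − 128.1) mod 360) = 82.5°.
Offset of +162.9° east of the west edge: ((162.9 − 128.1) mod 360) = 34.8°.
34.8° ≤ 82.5° ⇒ inside.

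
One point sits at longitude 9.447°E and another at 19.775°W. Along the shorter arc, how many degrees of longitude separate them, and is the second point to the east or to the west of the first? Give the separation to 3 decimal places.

Raw difference: -19.775 − 9.447 = -29.222°.
Normalise into (−180°, 180°]: -29.222° stays -29.222°.
Negative ⇒ the second point lies to the west; separation 29.222°.

29.222° west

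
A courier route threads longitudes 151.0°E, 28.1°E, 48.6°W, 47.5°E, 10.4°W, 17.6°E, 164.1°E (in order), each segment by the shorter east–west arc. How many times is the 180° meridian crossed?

0

Leg 1: +151.0° → +28.1°, shortest Δλ = -122.9° (west) — does not cross 180°.
Leg 2: +28.1° → -48.6°, shortest Δλ = -76.7° (west) — does not cross 180°.
Leg 3: -48.6° → +47.5°, shortest Δλ = 96.1° (east) — does not cross 180°.
Leg 4: +47.5° → -10.4°, shortest Δλ = -57.9° (west) — does not cross 180°.
Leg 5: -10.4° → +17.6°, shortest Δλ = 28.0° (east) — does not cross 180°.
Leg 6: +17.6° → +164.1°, shortest Δλ = 146.5° (east) — does not cross 180°.
Total crossings: 0.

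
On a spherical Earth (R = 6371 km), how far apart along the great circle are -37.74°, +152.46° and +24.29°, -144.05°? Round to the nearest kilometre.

Δλ = -144.05 − 152.46 = -296.51°; wrapped into (−180°, 180°]: 63.49°.
Δφ = 24.29 − -37.74 = 62.03°.
a = sin²(Δφ/2) + cos φ₁ · cos φ₂ · sin²(Δλ/2) = 0.465027.
c = 2·atan2(√a, √(1−a)) = 1.50079 rad → d = 6371·c ≈ 9561.55 km.

9562 km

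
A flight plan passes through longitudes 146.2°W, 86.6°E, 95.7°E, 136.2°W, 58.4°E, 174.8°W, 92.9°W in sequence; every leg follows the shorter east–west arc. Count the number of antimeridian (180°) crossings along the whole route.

4

Leg 1: -146.2° → +86.6°, shortest Δλ = -127.2° (west) — crosses 180°.
Leg 2: +86.6° → +95.7°, shortest Δλ = 9.1° (east) — does not cross 180°.
Leg 3: +95.7° → -136.2°, shortest Δλ = 128.1° (east) — crosses 180°.
Leg 4: -136.2° → +58.4°, shortest Δλ = -165.4° (west) — crosses 180°.
Leg 5: +58.4° → -174.8°, shortest Δλ = 126.8° (east) — crosses 180°.
Leg 6: -174.8° → -92.9°, shortest Δλ = 81.9° (east) — does not cross 180°.
Total crossings: 4.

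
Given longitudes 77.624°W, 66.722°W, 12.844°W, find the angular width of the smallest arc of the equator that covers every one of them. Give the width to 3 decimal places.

64.780°

Sort the longitudes: -77.624°, -66.722°, -12.844°.
Eastward gaps between consecutive values (wrapping around): 10.902°, 53.878°, 295.220°.
Largest gap = 295.220° ⇒ minimal covering band is its complement: 360° − 295.220° = 64.780°.
Band runs from -77.624° eastward to -12.844°.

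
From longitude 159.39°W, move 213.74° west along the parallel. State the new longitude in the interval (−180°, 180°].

Start at -159.39°; shift −213.74° → -373.13°.
-373.13° lies outside (−180°, 180°]; add 360° → -13.13°.

13.13°W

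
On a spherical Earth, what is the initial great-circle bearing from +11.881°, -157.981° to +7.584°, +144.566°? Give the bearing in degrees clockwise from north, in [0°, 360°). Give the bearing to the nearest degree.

Δλ = 144.566 − -157.981 = 302.547°; wrapped into (−180°, 180°]: -57.453°.
θ = atan2( sin Δλ · cos φ₂ , cos φ₁ · sin φ₂ − sin φ₁ · cos φ₂ · cos Δλ )
  = atan2(-0.83558, 0.01936) = -88.673° → normalised to [0°, 360°): 271.327°.

271°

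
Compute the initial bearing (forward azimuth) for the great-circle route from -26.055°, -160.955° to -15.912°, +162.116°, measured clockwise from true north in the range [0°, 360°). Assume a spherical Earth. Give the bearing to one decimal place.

279.0°

Δλ = 162.116 − -160.955 = 323.071°; wrapped into (−180°, 180°]: -36.929°.
θ = atan2( sin Δλ · cos φ₂ , cos φ₁ · sin φ₂ − sin φ₁ · cos φ₂ · cos Δλ )
  = atan2(-0.57780, 0.09136) = -81.015° → normalised to [0°, 360°): 278.985°.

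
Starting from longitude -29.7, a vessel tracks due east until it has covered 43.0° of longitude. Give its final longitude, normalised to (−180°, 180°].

Start at -29.7°; shift +43.0° → +13.3°.
+13.3° already lies in (−180°, 180°].

+13.3°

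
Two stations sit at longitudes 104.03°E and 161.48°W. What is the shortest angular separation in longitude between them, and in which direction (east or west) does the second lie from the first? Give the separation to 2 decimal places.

Raw difference: -161.48 − 104.03 = -265.51°.
Normalise into (−180°, 180°]: -265.51° + 360° = 94.49°.
Positive ⇒ the second point lies to the east; separation 94.49°.

94.49° east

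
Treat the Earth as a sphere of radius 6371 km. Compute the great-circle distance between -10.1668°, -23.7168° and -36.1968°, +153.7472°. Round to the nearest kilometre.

14853 km

Δλ = 153.7472 − -23.7168 = 177.4640°.
Δφ = -36.1968 − -10.1668 = -26.0300°.
a = sin²(Δφ/2) + cos φ₁ · cos φ₂ · sin²(Δλ/2) = 0.844651.
c = 2·atan2(√a, √(1−a)) = 2.33132 rad → d = 6371·c ≈ 14852.84 km.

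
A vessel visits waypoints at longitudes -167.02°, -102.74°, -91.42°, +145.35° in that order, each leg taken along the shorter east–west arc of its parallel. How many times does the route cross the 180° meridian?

1

Leg 1: -167.02° → -102.74°, shortest Δλ = 64.28° (east) — does not cross 180°.
Leg 2: -102.74° → -91.42°, shortest Δλ = 11.32° (east) — does not cross 180°.
Leg 3: -91.42° → +145.35°, shortest Δλ = -123.23° (west) — crosses 180°.
Total crossings: 1.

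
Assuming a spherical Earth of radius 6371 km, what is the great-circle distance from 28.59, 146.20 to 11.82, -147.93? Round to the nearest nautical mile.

Δλ = -147.93 − 146.20 = -294.13°; wrapped into (−180°, 180°]: 65.87°.
Δφ = 11.82 − 28.59 = -16.77°.
a = sin²(Δφ/2) + cos φ₁ · cos φ₂ · sin²(Δλ/2) = 0.275314.
c = 2·atan2(√a, √(1−a)) = 1.10473 rad → d = 6371·c ≈ 7038.26 km ≈ 3800.36 nmi.

3800 nmi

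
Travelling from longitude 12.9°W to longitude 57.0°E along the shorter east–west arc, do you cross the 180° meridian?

Signed shortest Δλ = ((57.0 − -12.9 + 180) mod 360) − 180 = 69.9°.
Going east by 69.9° from -12.9° reaches +57.0° without touching 180°.

No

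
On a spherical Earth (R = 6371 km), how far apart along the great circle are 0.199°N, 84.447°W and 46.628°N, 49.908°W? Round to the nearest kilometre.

6157 km

Δλ = -49.908 − -84.447 = 34.539°.
Δφ = 46.628 − 0.199 = 46.429°.
a = sin²(Δφ/2) + cos φ₁ · cos φ₂ · sin²(Δλ/2) = 0.215895.
c = 2·atan2(√a, √(1−a)) = 0.96647 rad → d = 6371·c ≈ 6157.36 km.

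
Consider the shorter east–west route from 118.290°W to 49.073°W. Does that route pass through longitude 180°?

No

Signed shortest Δλ = ((-49.073 − -118.290 + 180) mod 360) − 180 = 69.217°.
Going east by 69.217° from -118.290° reaches -49.073° without touching 180°.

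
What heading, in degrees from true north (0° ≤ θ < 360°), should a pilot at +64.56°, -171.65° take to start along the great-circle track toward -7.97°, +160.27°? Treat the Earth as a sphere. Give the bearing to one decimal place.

Δλ = 160.27 − -171.65 = 331.92°; wrapped into (−180°, 180°]: -28.08°.
θ = atan2( sin Δλ · cos φ₂ , cos φ₁ · sin φ₂ − sin φ₁ · cos φ₂ · cos Δλ )
  = atan2(-0.46616, -0.84861) = -151.219° → normalised to [0°, 360°): 208.781°.

208.8°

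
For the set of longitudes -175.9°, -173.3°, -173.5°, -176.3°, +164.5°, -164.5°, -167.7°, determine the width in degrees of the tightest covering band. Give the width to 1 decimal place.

31.0°

Sort the longitudes: -176.3°, -175.9°, -173.5°, -173.3°, -167.7°, -164.5°, +164.5°.
Eastward gaps between consecutive values (wrapping around): 0.4°, 2.4°, 0.2°, 5.6°, 3.2°, 329.0°, 19.2°.
Largest gap = 329.0° ⇒ minimal covering band is its complement: 360° − 329.0° = 31.0°.
Band runs from +164.5° eastward to -164.5°, crossing the antimeridian.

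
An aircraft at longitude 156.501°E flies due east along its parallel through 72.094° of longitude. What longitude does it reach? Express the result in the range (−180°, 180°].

Start at +156.501°; shift +72.094° → +228.595°.
+228.595° lies outside (−180°, 180°]; subtract 360° → -131.405°.

131.405°W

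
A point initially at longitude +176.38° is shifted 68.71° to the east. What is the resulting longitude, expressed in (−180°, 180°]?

Start at +176.38°; shift +68.71° → +245.09°.
+245.09° lies outside (−180°, 180°]; subtract 360° → -114.91°.

-114.91°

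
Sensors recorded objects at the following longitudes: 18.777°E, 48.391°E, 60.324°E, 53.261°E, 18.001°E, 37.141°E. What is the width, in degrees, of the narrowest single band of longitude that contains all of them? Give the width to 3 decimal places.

Sort the longitudes: +18.001°, +18.777°, +37.141°, +48.391°, +53.261°, +60.324°.
Eastward gaps between consecutive values (wrapping around): 0.776°, 18.364°, 11.250°, 4.870°, 7.063°, 317.677°.
Largest gap = 317.677° ⇒ minimal covering band is its complement: 360° − 317.677° = 42.323°.
Band runs from +18.001° eastward to +60.324°.

42.323°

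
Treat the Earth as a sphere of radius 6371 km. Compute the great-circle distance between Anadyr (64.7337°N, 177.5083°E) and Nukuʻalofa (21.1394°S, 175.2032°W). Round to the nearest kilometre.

9569 km

Δλ = -175.2032 − 177.5083 = -352.7115°; wrapped into (−180°, 180°]: 7.2885°.
Δφ = -21.1394 − 64.7337 = -85.8731°.
a = sin²(Δφ/2) + cos φ₁ · cos φ₂ · sin²(Δλ/2) = 0.465625.
c = 2·atan2(√a, √(1−a)) = 1.50199 rad → d = 6371·c ≈ 9569.20 km.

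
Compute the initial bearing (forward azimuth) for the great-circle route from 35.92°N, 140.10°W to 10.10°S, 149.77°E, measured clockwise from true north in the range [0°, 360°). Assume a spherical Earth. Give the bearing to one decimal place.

Δλ = 149.77 − -140.10 = 289.87°; wrapped into (−180°, 180°]: -70.13°.
θ = atan2( sin Δλ · cos φ₂ , cos φ₁ · sin φ₂ − sin φ₁ · cos φ₂ · cos Δλ )
  = atan2(-0.92589, -0.33832) = -110.073° → normalised to [0°, 360°): 249.927°.

249.9°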